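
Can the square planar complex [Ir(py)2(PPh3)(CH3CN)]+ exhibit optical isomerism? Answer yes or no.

In a square planar complex each vertex has one trans partner and two cis neighbours.
The distinct arrangements are (2 in all): py cis; py trans.
Each arrangement has an internal mirror plane or centre of symmetry, so none is chiral.

no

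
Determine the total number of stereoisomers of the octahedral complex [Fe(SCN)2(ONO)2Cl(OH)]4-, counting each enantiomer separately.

The six octahedral sites form three mutually perpendicular trans pairs.
The distinct arrangements are (6 in all): SCN trans, ONO trans; SCN cis, ONO cis (3 arrangements, 2 chiral); SCN trans, ONO cis; SCN cis, ONO trans.
Of these, 2 lack any improper symmetry element and so occur as enantiomeric pairs, giving 6 + 2 = 8 stereoisomers in total.

8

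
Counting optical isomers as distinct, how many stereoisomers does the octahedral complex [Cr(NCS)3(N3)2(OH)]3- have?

3

An octahedron has six vertices in three trans pairs; every non-trans pair is cis.
Working through the distinct placements yields 3 geometric isomers: NCS mer, N3 trans; NCS fac, N3 cis; NCS mer, N3 cis.
Each arrangement has an internal mirror plane or centre of symmetry, so none is chiral.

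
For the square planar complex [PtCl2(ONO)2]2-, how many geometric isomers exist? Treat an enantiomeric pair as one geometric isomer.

In a square planar complex each vertex has one trans partner and two cis neighbours.
The distinct arrangements are (2 in all): Cl cis; Cl trans.

2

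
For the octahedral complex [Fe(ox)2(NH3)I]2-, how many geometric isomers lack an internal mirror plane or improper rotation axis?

1

In an octahedral complex each vertex has one trans partner and four cis neighbours.
Each ox is bidentate and must span two cis positions.
Working through the distinct placements yields 2 geometric isomers: NH3 and I mutually trans; NH3 and I mutually cis (chiral).
One of these lacks any improper symmetry element and so occurs as an enantiomeric pair, giving 2 + 1 = 3 stereoisomers in total.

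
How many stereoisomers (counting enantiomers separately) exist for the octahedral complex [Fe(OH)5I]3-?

1

In an octahedral complex each vertex has one trans partner and four cis neighbours.
Only one geometric arrangement is possible.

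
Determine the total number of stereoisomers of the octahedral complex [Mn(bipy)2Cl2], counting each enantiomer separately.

3

In an octahedral complex each vertex has one trans partner and four cis neighbours.
Each bipy is bidentate and must span two cis positions.
The distinct arrangements are (2 in all): Cl trans; Cl cis (chiral).
One of these lacks any improper symmetry element and so occurs as an enantiomeric pair, giving 2 + 1 = 3 stereoisomers in total.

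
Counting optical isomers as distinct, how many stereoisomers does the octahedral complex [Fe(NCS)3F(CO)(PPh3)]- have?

5

Working through the distinct placements yields 4 geometric isomers: NCS mer (3 arrangements); NCS fac (chiral).
One of these lacks any improper symmetry element and so occurs as an enantiomeric pair, giving 4 + 1 = 5 stereoisomers in total.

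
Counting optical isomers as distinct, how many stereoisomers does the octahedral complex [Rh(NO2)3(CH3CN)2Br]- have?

3

An octahedron has six vertices in three trans pairs; every non-trans pair is cis.
Working through the distinct placements yields 3 geometric isomers: NO2 mer, CH3CN cis; NO2 mer, CH3CN trans; NO2 fac, CH3CN cis.
Each arrangement has an internal mirror plane or centre of symmetry, so none is chiral.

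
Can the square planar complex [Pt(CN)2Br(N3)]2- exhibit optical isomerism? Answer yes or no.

A square has two trans pairs of vertices; adjacent vertices are cis.
There are 2 geometric isomers: CN cis; CN trans.
Each arrangement has an internal mirror plane or centre of symmetry, so none is chiral.

no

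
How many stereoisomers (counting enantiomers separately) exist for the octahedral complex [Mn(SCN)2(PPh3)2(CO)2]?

In an octahedral complex each vertex has one trans partner and four cis neighbours.
There are 5 geometric isomers: SCN trans, PPh3 trans, CO trans; SCN cis, PPh3 cis, CO trans; SCN trans, PPh3 cis, CO cis; SCN cis, PPh3 cis, CO cis (chiral); SCN cis, PPh3 trans, CO cis.
One of these lacks any improper symmetry element and so occurs as an enantiomeric pair, giving 5 + 1 = 6 stereoisomers in total.

6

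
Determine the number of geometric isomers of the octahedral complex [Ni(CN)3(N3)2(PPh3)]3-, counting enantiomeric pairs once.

3

In an octahedral complex each vertex has one trans partner and four cis neighbours.
The distinct arrangements are (3 in all): CN mer, N3 cis; CN mer, N3 trans; CN fac, N3 cis.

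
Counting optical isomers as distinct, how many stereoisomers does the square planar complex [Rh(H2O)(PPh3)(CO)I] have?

3

In a square planar complex each vertex has one trans partner and two cis neighbours.
Systematic placement gives 3 geometric isomers: (CO/I trans, H2O/PPh3 trans); (CO/PPh3 trans, H2O/I trans); (CO/H2O trans, I/PPh3 trans).
Each arrangement has an internal mirror plane or centre of symmetry, so none is chiral.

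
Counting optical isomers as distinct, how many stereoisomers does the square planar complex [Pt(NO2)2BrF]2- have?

In a square planar complex each vertex has one trans partner and two cis neighbours.
The distinct arrangements are (2 in all): NO2 cis; NO2 trans.
Each arrangement has an internal mirror plane or centre of symmetry, so none is chiral.

2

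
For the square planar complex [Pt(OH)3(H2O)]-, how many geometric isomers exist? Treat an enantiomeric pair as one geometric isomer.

Only one geometric arrangement is possible.

1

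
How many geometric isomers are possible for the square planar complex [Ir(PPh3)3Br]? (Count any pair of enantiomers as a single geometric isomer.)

1

A square has two trans pairs of vertices; adjacent vertices are cis.
Only one geometric arrangement is possible.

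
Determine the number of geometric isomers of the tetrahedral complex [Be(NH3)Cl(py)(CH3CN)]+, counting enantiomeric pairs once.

1

All four vertices of a tetrahedron are equivalent and mutually adjacent, so cis/trans isomerism cannot arise.
Only one geometric arrangement is possible; it has no improper symmetry element, so it exists as a pair of enantiomers (2 stereoisomers).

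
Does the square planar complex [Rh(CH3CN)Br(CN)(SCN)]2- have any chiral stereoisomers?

no

In a square planar complex each vertex has one trans partner and two cis neighbours.
The distinct arrangements are (3 in all): (Br/CN trans, CH3CN/SCN trans); (Br/SCN trans, CH3CN/CN trans); (Br/CH3CN trans, CN/SCN trans).
Each arrangement has an internal mirror plane or centre of symmetry, so none is chiral.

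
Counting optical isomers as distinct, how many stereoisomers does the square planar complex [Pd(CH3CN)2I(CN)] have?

There are 2 geometric isomers: CH3CN cis; CH3CN trans.
Each arrangement has an internal mirror plane or centre of symmetry, so none is chiral.

2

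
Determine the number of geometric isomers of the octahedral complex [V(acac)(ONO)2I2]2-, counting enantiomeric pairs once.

3

Each acac is bidentate and must span two cis positions.
The distinct arrangements are (3 in all): ONO cis, I trans; ONO cis, I cis (chiral); ONO trans, I cis.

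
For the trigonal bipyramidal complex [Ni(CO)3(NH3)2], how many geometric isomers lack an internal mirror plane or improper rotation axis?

In a trigonal bipyramid the two axial positions differ from the three equatorial ones.
Working through the distinct placements yields 3 geometric isomers: NH3 both equatorial; NH3 one axial, one equatorial; NH3 both axial.
Each arrangement has an internal mirror plane or centre of symmetry, so none is chiral.

0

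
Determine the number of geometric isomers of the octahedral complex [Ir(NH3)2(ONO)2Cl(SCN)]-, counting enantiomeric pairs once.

6

In an octahedral complex each vertex has one trans partner and four cis neighbours.
The distinct arrangements are (6 in all): NH3 cis, ONO cis (3 arrangements, 2 chiral); NH3 cis, ONO trans; NH3 trans, ONO cis; NH3 trans, ONO trans.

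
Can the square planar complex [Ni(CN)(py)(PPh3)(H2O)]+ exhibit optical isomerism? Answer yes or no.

no

A square has two trans pairs of vertices; adjacent vertices are cis.
Working through the distinct placements yields 3 geometric isomers: (CN/PPh3 trans, H2O/py trans); (CN/py trans, H2O/PPh3 trans); (CN/H2O trans, PPh3/py trans).
Each arrangement has an internal mirror plane or centre of symmetry, so none is chiral.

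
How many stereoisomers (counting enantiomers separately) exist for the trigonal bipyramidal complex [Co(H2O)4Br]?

2

A trigonal bipyramid has two axial and three equatorial sites, which are chemically inequivalent.
The distinct arrangements are (2 in all): Br axial; Br equatorial.
Each arrangement has an internal mirror plane or centre of symmetry, so none is chiral.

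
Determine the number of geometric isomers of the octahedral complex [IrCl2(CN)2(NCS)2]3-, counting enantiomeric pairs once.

The distinct arrangements are (5 in all): Cl trans, CN trans, NCS trans; Cl cis, CN trans, NCS cis; Cl cis, CN cis, NCS trans; Cl cis, CN cis, NCS cis (chiral); Cl trans, CN cis, NCS cis.

5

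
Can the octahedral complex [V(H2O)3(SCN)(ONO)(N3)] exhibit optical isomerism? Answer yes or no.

The six octahedral sites form three mutually perpendicular trans pairs.
Working through the distinct placements yields 4 geometric isomers: H2O mer (3 arrangements); H2O fac (chiral).
One of these lacks any improper symmetry element and so occurs as an enantiomeric pair, giving 4 + 1 = 5 stereoisomers in total.

yes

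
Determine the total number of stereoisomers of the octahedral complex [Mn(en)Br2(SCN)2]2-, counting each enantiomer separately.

4

In an octahedral complex each vertex has one trans partner and four cis neighbours.
Each en is bidentate and must span two cis positions.
There are 3 geometric isomers: Br trans, SCN cis; Br cis, SCN cis (chiral); Br cis, SCN trans.
One of these lacks any improper symmetry element and so occurs as an enantiomeric pair, giving 3 + 1 = 4 stereoisomers in total.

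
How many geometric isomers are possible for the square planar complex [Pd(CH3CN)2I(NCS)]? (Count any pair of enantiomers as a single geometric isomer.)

In a square planar complex each vertex has one trans partner and two cis neighbours.
Systematic placement gives 2 geometric isomers: CH3CN cis; CH3CN trans.

2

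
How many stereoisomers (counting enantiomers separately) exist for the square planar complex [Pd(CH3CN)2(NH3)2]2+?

In a square planar complex each vertex has one trans partner and two cis neighbours.
There are 2 geometric isomers: CH3CN cis; CH3CN trans.
Each arrangement has an internal mirror plane or centre of symmetry, so none is chiral.

2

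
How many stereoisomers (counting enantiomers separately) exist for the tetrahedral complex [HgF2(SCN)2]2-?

All four vertices of a tetrahedron are equivalent and mutually adjacent, so cis/trans isomerism cannot arise.
Only one geometric arrangement is possible.

1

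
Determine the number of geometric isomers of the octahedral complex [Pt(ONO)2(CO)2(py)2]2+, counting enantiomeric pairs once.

An octahedron has six vertices in three trans pairs; every non-trans pair is cis.
Systematic placement gives 5 geometric isomers: ONO trans, CO trans, py trans; ONO cis, CO trans, py cis; ONO cis, CO cis, py trans; ONO cis, CO cis, py cis (chiral); ONO trans, CO cis, py cis.

5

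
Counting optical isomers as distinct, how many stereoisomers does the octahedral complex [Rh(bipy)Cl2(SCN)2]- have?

4

In an octahedral complex each vertex has one trans partner and four cis neighbours.
Each bipy is bidentate and must span two cis positions.
There are 3 geometric isomers: Cl trans, SCN cis; Cl cis, SCN cis (chiral); Cl cis, SCN trans.
One of these lacks any improper symmetry element and so occurs as an enantiomeric pair, giving 3 + 1 = 4 stereoisomers in total.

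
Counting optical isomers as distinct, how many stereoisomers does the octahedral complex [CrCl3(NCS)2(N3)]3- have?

3

An octahedron has six vertices in three trans pairs; every non-trans pair is cis.
Systematic placement gives 3 geometric isomers: Cl mer, NCS trans; Cl mer, NCS cis; Cl fac, NCS cis.
Each arrangement has an internal mirror plane or centre of symmetry, so none is chiral.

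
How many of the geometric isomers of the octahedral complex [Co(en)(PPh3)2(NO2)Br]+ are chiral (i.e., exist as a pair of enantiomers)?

The six octahedral sites form three mutually perpendicular trans pairs.
Each en is bidentate and must span two cis positions.
Working through the distinct placements yields 4 geometric isomers: PPh3 cis (3 arrangements, 2 chiral); PPh3 trans.
Of these, 2 lack any improper symmetry element and so occur as enantiomeric pairs, giving 4 + 2 = 6 stereoisomers in total.

2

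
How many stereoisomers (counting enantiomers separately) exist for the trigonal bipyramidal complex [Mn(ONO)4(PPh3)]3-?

2

A trigonal bipyramid has two axial and three equatorial sites, which are chemically inequivalent.
Systematic placement gives 2 geometric isomers: PPh3 equatorial; PPh3 axial.
Each arrangement has an internal mirror plane or centre of symmetry, so none is chiral.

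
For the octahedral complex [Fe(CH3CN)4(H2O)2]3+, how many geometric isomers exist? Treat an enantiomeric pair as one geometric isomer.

The six octahedral sites form three mutually perpendicular trans pairs.
The distinct arrangements are (2 in all): H2O trans; H2O cis.

2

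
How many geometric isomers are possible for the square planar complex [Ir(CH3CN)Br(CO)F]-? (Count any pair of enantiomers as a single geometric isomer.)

3

A square has two trans pairs of vertices; adjacent vertices are cis.
There are 3 geometric isomers: (Br/CO trans, CH3CN/F trans); (Br/F trans, CH3CN/CO trans); (Br/CH3CN trans, CO/F trans).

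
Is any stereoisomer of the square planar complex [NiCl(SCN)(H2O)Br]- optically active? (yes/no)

In a square planar complex each vertex has one trans partner and two cis neighbours.
Working through the distinct placements yields 3 geometric isomers: (Br/H2O trans, Cl/SCN trans); (Br/SCN trans, Cl/H2O trans); (Br/Cl trans, H2O/SCN trans).
Each arrangement has an internal mirror plane or centre of symmetry, so none is chiral.

no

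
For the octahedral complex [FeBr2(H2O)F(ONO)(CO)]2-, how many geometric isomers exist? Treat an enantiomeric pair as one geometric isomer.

9

An octahedron has six vertices in three trans pairs; every non-trans pair is cis.
Systematic enumeration (placing each ligand type in turn and discarding arrangements equivalent by rotation or reflection) gives 9 geometric isomers.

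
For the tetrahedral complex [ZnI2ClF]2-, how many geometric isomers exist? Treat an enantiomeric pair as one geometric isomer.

1

In a tetrahedral complex all four positions are equivalent and every pair of ligands is adjacent — there is no cis/trans distinction.
Only one geometric arrangement is possible.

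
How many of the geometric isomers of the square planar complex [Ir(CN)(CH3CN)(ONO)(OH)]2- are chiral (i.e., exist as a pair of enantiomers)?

A square has two trans pairs of vertices; adjacent vertices are cis.
Systematic placement gives 3 geometric isomers: (CH3CN/OH trans, CN/ONO trans); (CH3CN/ONO trans, CN/OH trans); (CH3CN/CN trans, OH/ONO trans).
Each arrangement has an internal mirror plane or centre of symmetry, so none is chiral.

0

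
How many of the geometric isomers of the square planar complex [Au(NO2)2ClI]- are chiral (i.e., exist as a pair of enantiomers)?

0

The distinct arrangements are (2 in all): NO2 cis; NO2 trans.
Each arrangement has an internal mirror plane or centre of symmetry, so none is chiral.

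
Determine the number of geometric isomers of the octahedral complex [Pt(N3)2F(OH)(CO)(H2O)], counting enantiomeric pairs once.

9

In an octahedral complex each vertex has one trans partner and four cis neighbours.
Systematic enumeration (placing each ligand type in turn and discarding arrangements equivalent by rotation or reflection) gives 9 geometric isomers.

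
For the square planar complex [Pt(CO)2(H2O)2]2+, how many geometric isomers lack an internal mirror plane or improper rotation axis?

In a square planar complex each vertex has one trans partner and two cis neighbours.
Working through the distinct placements yields 2 geometric isomers: CO cis; CO trans.
Each arrangement has an internal mirror plane or centre of symmetry, so none is chiral.

0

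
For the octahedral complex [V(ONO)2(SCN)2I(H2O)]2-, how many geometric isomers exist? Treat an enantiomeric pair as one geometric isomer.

An octahedron has six vertices in three trans pairs; every non-trans pair is cis.
Systematic placement gives 6 geometric isomers: ONO trans, SCN trans; ONO cis, SCN cis (3 arrangements, 2 chiral); ONO cis, SCN trans; ONO trans, SCN cis.

6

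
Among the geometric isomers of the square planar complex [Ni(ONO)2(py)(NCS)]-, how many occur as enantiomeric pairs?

Working through the distinct placements yields 2 geometric isomers: ONO cis; ONO trans.
Each arrangement has an internal mirror plane or centre of symmetry, so none is chiral.

0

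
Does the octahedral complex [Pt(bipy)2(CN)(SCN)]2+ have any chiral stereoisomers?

The six octahedral sites form three mutually perpendicular trans pairs.
Each bipy is bidentate and must span two cis positions.
Working through the distinct placements yields 2 geometric isomers: CN and SCN mutually trans; CN and SCN mutually cis (chiral).
One of these lacks any improper symmetry element and so occurs as an enantiomeric pair, giving 2 + 1 = 3 stereoisomers in total.

yes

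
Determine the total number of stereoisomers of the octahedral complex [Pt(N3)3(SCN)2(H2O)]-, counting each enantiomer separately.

3

The six octahedral sites form three mutually perpendicular trans pairs.
There are 3 geometric isomers: N3 mer, SCN trans; N3 fac, SCN cis; N3 mer, SCN cis.
Each arrangement has an internal mirror plane or centre of symmetry, so none is chiral.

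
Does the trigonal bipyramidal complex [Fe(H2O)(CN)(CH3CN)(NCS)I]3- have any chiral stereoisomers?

Exhaustive case analysis gives 10 geometric isomers.
Of these, 10 lack any improper symmetry element and so occur as enantiomeric pairs, giving 10 + 10 = 20 stereoisomers in total.

yes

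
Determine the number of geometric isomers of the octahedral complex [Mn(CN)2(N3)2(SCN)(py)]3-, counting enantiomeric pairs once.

In an octahedral complex each vertex has one trans partner and four cis neighbours.
There are 6 geometric isomers: CN trans, N3 trans; CN trans, N3 cis; CN cis, N3 cis (3 arrangements, 2 chiral); CN cis, N3 trans.

6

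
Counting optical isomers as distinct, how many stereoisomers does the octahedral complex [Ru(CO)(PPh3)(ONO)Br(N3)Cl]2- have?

Exhaustive case analysis gives 15 geometric isomers.
Of these, 15 lack any improper symmetry element and so occur as enantiomeric pairs, giving 15 + 15 = 30 stereoisomers in total.

30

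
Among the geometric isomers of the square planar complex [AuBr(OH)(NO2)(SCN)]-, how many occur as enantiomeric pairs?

0

In a square planar complex each vertex has one trans partner and two cis neighbours.
The distinct arrangements are (3 in all): (Br/OH trans, NO2/SCN trans); (Br/SCN trans, NO2/OH trans); (Br/NO2 trans, OH/SCN trans).
Each arrangement has an internal mirror plane or centre of symmetry, so none is chiral.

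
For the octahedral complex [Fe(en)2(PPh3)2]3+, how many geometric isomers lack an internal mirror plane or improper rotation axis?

An octahedron has six vertices in three trans pairs; every non-trans pair is cis.
Each en is bidentate and must span two cis positions.
Systematic placement gives 2 geometric isomers: PPh3 trans; PPh3 cis (chiral).
One of these lacks any improper symmetry element and so occurs as an enantiomeric pair, giving 2 + 1 = 3 stereoisomers in total.

1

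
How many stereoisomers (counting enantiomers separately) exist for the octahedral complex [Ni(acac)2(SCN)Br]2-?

3

In an octahedral complex each vertex has one trans partner and four cis neighbours.
Each acac is bidentate and must span two cis positions.
Systematic placement gives 2 geometric isomers: SCN and Br mutually trans; SCN and Br mutually cis (chiral).
One of these lacks any improper symmetry element and so occurs as an enantiomeric pair, giving 2 + 1 = 3 stereoisomers in total.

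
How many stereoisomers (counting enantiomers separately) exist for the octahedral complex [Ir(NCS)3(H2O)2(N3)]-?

Systematic placement gives 3 geometric isomers: NCS mer, H2O trans; NCS mer, H2O cis; NCS fac, H2O cis.
Each arrangement has an internal mirror plane or centre of symmetry, so none is chiral.

3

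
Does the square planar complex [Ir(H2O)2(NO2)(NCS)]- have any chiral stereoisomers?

A square has two trans pairs of vertices; adjacent vertices are cis.
Systematic placement gives 2 geometric isomers: H2O cis; H2O trans.
Each arrangement has an internal mirror plane or centre of symmetry, so none is chiral.

no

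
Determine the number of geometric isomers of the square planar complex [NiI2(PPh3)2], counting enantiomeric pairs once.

The distinct arrangements are (2 in all): I cis; I trans.

2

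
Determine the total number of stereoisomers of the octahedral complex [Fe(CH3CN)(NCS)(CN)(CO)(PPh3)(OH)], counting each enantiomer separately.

Exhaustive case analysis gives 15 geometric isomers.
Of these, 15 lack any improper symmetry element and so occur as enantiomeric pairs, giving 15 + 15 = 30 stereoisomers in total.

30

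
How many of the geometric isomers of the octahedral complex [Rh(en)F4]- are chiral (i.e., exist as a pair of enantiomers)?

Each en is bidentate and must span two cis positions.
Only one geometric arrangement is possible.

0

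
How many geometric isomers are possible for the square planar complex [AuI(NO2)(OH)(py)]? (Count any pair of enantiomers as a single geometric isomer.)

In a square planar complex each vertex has one trans partner and two cis neighbours.
Working through the distinct placements yields 3 geometric isomers: (I/OH trans, NO2/py trans); (I/py trans, NO2/OH trans); (I/NO2 trans, OH/py trans).

3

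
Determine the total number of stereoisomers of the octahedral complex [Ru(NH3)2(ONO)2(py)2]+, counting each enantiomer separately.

In an octahedral complex each vertex has one trans partner and four cis neighbours.
Working through the distinct placements yields 5 geometric isomers: NH3 trans, ONO trans, py trans; NH3 trans, ONO cis, py cis; NH3 cis, ONO cis, py trans; NH3 cis, ONO cis, py cis (chiral); NH3 cis, ONO trans, py cis.
One of these lacks any improper symmetry element and so occurs as an enantiomeric pair, giving 5 + 1 = 6 stereoisomers in total.

6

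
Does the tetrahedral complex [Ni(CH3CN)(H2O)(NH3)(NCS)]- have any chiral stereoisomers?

All four vertices of a tetrahedron are equivalent and mutually adjacent, so cis/trans isomerism cannot arise.
Only one geometric arrangement is possible; it has no improper symmetry element, so it exists as a pair of enantiomers (2 stereoisomers).

yes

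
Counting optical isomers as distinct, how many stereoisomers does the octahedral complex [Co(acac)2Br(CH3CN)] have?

3

The six octahedral sites form three mutually perpendicular trans pairs.
Each acac is bidentate and must span two cis positions.
Systematic placement gives 2 geometric isomers: Br and CH3CN mutually trans; Br and CH3CN mutually cis (chiral).
One of these lacks any improper symmetry element and so occurs as an enantiomeric pair, giving 2 + 1 = 3 stereoisomers in total.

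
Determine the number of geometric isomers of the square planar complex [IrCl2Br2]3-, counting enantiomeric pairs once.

2

Working through the distinct placements yields 2 geometric isomers: Cl cis; Cl trans.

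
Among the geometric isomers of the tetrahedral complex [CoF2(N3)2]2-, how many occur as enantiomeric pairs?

All four vertices of a tetrahedron are equivalent and mutually adjacent, so cis/trans isomerism cannot arise.
Only one geometric arrangement is possible.

0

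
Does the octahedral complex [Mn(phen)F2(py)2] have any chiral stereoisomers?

yes

The six octahedral sites form three mutually perpendicular trans pairs.
Each phen is bidentate and must span two cis positions.
There are 3 geometric isomers: F trans, py cis; F cis, py trans; F cis, py cis (chiral).
One of these lacks any improper symmetry element and so occurs as an enantiomeric pair, giving 3 + 1 = 4 stereoisomers in total.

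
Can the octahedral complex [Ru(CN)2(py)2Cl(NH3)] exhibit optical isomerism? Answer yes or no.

The six octahedral sites form three mutually perpendicular trans pairs.
Working through the distinct placements yields 6 geometric isomers: CN trans, py trans; CN trans, py cis; CN cis, py trans; CN cis, py cis (3 arrangements, 2 chiral).
Of these, 2 lack any improper symmetry element and so occur as enantiomeric pairs, giving 6 + 2 = 8 stereoisomers in total.

yes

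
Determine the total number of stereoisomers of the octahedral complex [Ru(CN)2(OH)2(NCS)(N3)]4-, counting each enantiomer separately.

8

In an octahedral complex each vertex has one trans partner and four cis neighbours.
Systematic placement gives 6 geometric isomers: CN trans, OH trans; CN trans, OH cis; CN cis, OH trans; CN cis, OH cis (3 arrangements, 2 chiral).
Of these, 2 lack any improper symmetry element and so occur as enantiomeric pairs, giving 6 + 2 = 8 stereoisomers in total.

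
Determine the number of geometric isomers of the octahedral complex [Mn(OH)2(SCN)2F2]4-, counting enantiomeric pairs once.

5

Systematic placement gives 5 geometric isomers: OH trans, SCN trans, F trans; OH cis, SCN cis, F trans; OH cis, SCN trans, F cis; OH cis, SCN cis, F cis (chiral); OH trans, SCN cis, F cis.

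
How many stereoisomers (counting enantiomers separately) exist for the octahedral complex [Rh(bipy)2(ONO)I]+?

3

The six octahedral sites form three mutually perpendicular trans pairs.
Each bipy is bidentate and must span two cis positions.
Systematic placement gives 2 geometric isomers: ONO and I mutually trans; ONO and I mutually cis (chiral).
One of these lacks any improper symmetry element and so occurs as an enantiomeric pair, giving 2 + 1 = 3 stereoisomers in total.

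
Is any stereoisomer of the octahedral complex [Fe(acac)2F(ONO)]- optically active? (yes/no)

Each acac is bidentate and must span two cis positions.
The distinct arrangements are (2 in all): F and ONO mutually trans; F and ONO mutually cis (chiral).
One of these lacks any improper symmetry element and so occurs as an enantiomeric pair, giving 2 + 1 = 3 stereoisomers in total.

yes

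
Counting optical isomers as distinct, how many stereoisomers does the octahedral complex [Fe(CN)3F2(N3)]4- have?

3

An octahedron has six vertices in three trans pairs; every non-trans pair is cis.
The distinct arrangements are (3 in all): CN mer, F cis; CN mer, F trans; CN fac, F cis.
Each arrangement has an internal mirror plane or centre of symmetry, so none is chiral.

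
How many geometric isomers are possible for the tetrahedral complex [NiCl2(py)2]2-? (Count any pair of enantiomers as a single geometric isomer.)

In a tetrahedral complex all four positions are equivalent and every pair of ligands is adjacent — there is no cis/trans distinction.
Only one geometric arrangement is possible.

1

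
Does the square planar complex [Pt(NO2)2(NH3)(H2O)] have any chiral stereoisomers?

There are 2 geometric isomers: NO2 cis; NO2 trans.
Each arrangement has an internal mirror plane or centre of symmetry, so none is chiral.

no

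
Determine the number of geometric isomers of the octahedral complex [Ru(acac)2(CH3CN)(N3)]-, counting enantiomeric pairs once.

The six octahedral sites form three mutually perpendicular trans pairs.
Each acac is bidentate and must span two cis positions.
There are 2 geometric isomers: CH3CN and N3 mutually trans; CH3CN and N3 mutually cis (chiral).

2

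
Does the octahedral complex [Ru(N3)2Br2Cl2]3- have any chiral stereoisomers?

yes

Systematic placement gives 5 geometric isomers: N3 trans, Br trans, Cl trans; N3 cis, Br trans, Cl cis; N3 trans, Br cis, Cl cis; N3 cis, Br cis, Cl cis (chiral); N3 cis, Br cis, Cl trans.
One of these lacks any improper symmetry element and so occurs as an enantiomeric pair, giving 5 + 1 = 6 stereoisomers in total.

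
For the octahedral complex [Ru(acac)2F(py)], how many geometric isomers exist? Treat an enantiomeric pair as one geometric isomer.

An octahedron has six vertices in three trans pairs; every non-trans pair is cis.
Each acac is bidentate and must span two cis positions.
Systematic placement gives 2 geometric isomers: F and py mutually cis (chiral); F and py mutually trans.

2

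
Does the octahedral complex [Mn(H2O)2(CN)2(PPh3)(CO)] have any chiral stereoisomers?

yes

An octahedron has six vertices in three trans pairs; every non-trans pair is cis.
The distinct arrangements are (6 in all): H2O cis, CN trans; H2O trans, CN trans; H2O cis, CN cis (3 arrangements, 2 chiral); H2O trans, CN cis.
Of these, 2 lack any improper symmetry element and so occur as enantiomeric pairs, giving 6 + 2 = 8 stereoisomers in total.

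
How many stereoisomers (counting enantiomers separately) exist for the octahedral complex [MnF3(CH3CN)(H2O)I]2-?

In an octahedral complex each vertex has one trans partner and four cis neighbours.
The distinct arrangements are (4 in all): F mer (3 arrangements); F fac (chiral).
One of these lacks any improper symmetry element and so occurs as an enantiomeric pair, giving 4 + 1 = 5 stereoisomers in total.

5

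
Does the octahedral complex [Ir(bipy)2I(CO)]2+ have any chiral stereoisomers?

yes

The six octahedral sites form three mutually perpendicular trans pairs.
Each bipy is bidentate and must span two cis positions.
The distinct arrangements are (2 in all): I and CO mutually trans; I and CO mutually cis (chiral).
One of these lacks any improper symmetry element and so occurs as an enantiomeric pair, giving 2 + 1 = 3 stereoisomers in total.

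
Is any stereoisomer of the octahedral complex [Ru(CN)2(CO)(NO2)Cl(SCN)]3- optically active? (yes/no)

An octahedron has six vertices in three trans pairs; every non-trans pair is cis.
Placing the ligands in turn and identifying arrangements related by rotation or reflection leaves 9 distinct geometric isomers.
Of these, 6 lack any improper symmetry element and so occur as enantiomeric pairs, giving 9 + 6 = 15 stereoisomers in total.

yes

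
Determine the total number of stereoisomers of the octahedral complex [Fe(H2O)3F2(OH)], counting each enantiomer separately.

An octahedron has six vertices in three trans pairs; every non-trans pair is cis.
Working through the distinct placements yields 3 geometric isomers: H2O mer, F trans; H2O fac, F cis; H2O mer, F cis.
Each arrangement has an internal mirror plane or centre of symmetry, so none is chiral.

3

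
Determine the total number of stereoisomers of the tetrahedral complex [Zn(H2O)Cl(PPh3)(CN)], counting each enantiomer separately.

2

All four vertices of a tetrahedron are equivalent and mutually adjacent, so cis/trans isomerism cannot arise.
Only one geometric arrangement is possible; it has no improper symmetry element, so it exists as a pair of enantiomers (2 stereoisomers).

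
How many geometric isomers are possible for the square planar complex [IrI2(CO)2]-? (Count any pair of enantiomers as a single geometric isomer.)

2

In a square planar complex each vertex has one trans partner and two cis neighbours.
Systematic placement gives 2 geometric isomers: I cis; I trans.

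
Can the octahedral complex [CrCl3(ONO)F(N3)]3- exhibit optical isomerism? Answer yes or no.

The six octahedral sites form three mutually perpendicular trans pairs.
Systematic placement gives 4 geometric isomers: Cl mer (3 arrangements); Cl fac (chiral).
One of these lacks any improper symmetry element and so occurs as an enantiomeric pair, giving 4 + 1 = 5 stereoisomers in total.

yes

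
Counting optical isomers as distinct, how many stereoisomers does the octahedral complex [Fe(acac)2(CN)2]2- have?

The six octahedral sites form three mutually perpendicular trans pairs.
Each acac is bidentate and must span two cis positions.
There are 2 geometric isomers: CN trans; CN cis (chiral).
One of these lacks any improper symmetry element and so occurs as an enantiomeric pair, giving 2 + 1 = 3 stereoisomers in total.

3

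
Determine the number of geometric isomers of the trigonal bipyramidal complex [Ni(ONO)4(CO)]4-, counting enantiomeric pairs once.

In a trigonal bipyramid the two axial positions differ from the three equatorial ones.
Systematic placement gives 2 geometric isomers: CO axial; CO equatorial.

2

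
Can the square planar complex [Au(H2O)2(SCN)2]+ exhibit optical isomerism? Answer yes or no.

Working through the distinct placements yields 2 geometric isomers: H2O cis; H2O trans.
Each arrangement has an internal mirror plane or centre of symmetry, so none is chiral.

no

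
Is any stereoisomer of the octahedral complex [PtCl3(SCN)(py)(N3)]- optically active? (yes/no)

yes

An octahedron has six vertices in three trans pairs; every non-trans pair is cis.
The distinct arrangements are (4 in all): Cl mer (3 arrangements); Cl fac (chiral).
One of these lacks any improper symmetry element and so occurs as an enantiomeric pair, giving 4 + 1 = 5 stereoisomers in total.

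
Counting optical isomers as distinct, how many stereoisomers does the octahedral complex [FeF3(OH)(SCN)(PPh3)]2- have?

5

An octahedron has six vertices in three trans pairs; every non-trans pair is cis.
Systematic placement gives 4 geometric isomers: F mer (3 arrangements); F fac (chiral).
One of these lacks any improper symmetry element and so occurs as an enantiomeric pair, giving 4 + 1 = 5 stereoisomers in total.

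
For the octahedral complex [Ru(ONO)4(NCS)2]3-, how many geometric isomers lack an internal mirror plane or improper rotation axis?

The six octahedral sites form three mutually perpendicular trans pairs.
Systematic placement gives 2 geometric isomers: NCS trans; NCS cis.
Each arrangement has an internal mirror plane or centre of symmetry, so none is chiral.

0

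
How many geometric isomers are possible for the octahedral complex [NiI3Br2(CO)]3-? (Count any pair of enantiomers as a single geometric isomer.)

Working through the distinct placements yields 3 geometric isomers: I mer, Br trans; I mer, Br cis; I fac, Br cis.

3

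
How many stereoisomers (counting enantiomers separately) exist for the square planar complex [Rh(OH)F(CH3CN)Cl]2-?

Systematic placement gives 3 geometric isomers: (CH3CN/F trans, Cl/OH trans); (CH3CN/OH trans, Cl/F trans); (CH3CN/Cl trans, F/OH trans).
Each arrangement has an internal mirror plane or centre of symmetry, so none is chiral.

3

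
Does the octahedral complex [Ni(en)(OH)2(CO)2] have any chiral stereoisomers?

An octahedron has six vertices in three trans pairs; every non-trans pair is cis.
Each en is bidentate and must span two cis positions.
Systematic placement gives 3 geometric isomers: OH cis, CO trans; OH cis, CO cis (chiral); OH trans, CO cis.
One of these lacks any improper symmetry element and so occurs as an enantiomeric pair, giving 3 + 1 = 4 stereoisomers in total.

yes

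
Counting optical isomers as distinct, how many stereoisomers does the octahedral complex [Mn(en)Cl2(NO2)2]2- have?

The six octahedral sites form three mutually perpendicular trans pairs.
Each en is bidentate and must span two cis positions.
There are 3 geometric isomers: Cl trans, NO2 cis; Cl cis, NO2 cis (chiral); Cl cis, NO2 trans.
One of these lacks any improper symmetry element and so occurs as an enantiomeric pair, giving 3 + 1 = 4 stereoisomers in total.

4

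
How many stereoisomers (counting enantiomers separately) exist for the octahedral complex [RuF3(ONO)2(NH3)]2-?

In an octahedral complex each vertex has one trans partner and four cis neighbours.
Systematic placement gives 3 geometric isomers: F mer, ONO trans; F mer, ONO cis; F fac, ONO cis.
Each arrangement has an internal mirror plane or centre of symmetry, so none is chiral.

3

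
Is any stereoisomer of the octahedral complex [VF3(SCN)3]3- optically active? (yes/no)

no

There are 2 geometric isomers: F mer; F fac.
Each arrangement has an internal mirror plane or centre of symmetry, so none is chiral.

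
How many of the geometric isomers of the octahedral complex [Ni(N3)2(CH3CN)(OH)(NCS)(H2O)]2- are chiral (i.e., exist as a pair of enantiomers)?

6

In an octahedral complex each vertex has one trans partner and four cis neighbours.
Exhaustive case analysis gives 9 geometric isomers.
Of these, 6 lack any improper symmetry element and so occur as enantiomeric pairs, giving 9 + 6 = 15 stereoisomers in total.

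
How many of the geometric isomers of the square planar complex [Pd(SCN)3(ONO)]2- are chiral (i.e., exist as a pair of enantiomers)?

Only one geometric arrangement is possible.

0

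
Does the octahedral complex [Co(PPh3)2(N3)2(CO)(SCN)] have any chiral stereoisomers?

yes

An octahedron has six vertices in three trans pairs; every non-trans pair is cis.
Working through the distinct placements yields 6 geometric isomers: PPh3 cis, N3 cis (3 arrangements, 2 chiral); PPh3 trans, N3 cis; PPh3 cis, N3 trans; PPh3 trans, N3 trans.
Of these, 2 lack any improper symmetry element and so occur as enantiomeric pairs, giving 6 + 2 = 8 stereoisomers in total.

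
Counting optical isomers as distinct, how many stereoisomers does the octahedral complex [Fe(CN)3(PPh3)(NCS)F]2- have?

5

An octahedron has six vertices in three trans pairs; every non-trans pair is cis.
There are 4 geometric isomers: CN mer (3 arrangements); CN fac (chiral).
One of these lacks any improper symmetry element and so occurs as an enantiomeric pair, giving 4 + 1 = 5 stereoisomers in total.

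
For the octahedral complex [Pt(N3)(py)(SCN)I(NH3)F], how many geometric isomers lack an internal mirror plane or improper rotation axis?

15

The six octahedral sites form three mutually perpendicular trans pairs.
Exhaustive case analysis gives 15 geometric isomers.
Of these, 15 lack any improper symmetry element and so occur as enantiomeric pairs, giving 15 + 15 = 30 stereoisomers in total.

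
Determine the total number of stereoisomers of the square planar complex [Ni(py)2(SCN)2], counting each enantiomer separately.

2

In a square planar complex each vertex has one trans partner and two cis neighbours.
Working through the distinct placements yields 2 geometric isomers: py cis; py trans.
Each arrangement has an internal mirror plane or centre of symmetry, so none is chiral.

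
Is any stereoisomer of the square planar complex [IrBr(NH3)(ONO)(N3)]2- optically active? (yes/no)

A square has two trans pairs of vertices; adjacent vertices are cis.
The distinct arrangements are (3 in all): (Br/NH3 trans, N3/ONO trans); (Br/ONO trans, N3/NH3 trans); (Br/N3 trans, NH3/ONO trans).
Each arrangement has an internal mirror plane or centre of symmetry, so none is chiral.

no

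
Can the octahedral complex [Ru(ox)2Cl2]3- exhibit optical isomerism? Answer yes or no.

The six octahedral sites form three mutually perpendicular trans pairs.
Each ox is bidentate and must span two cis positions.
There are 2 geometric isomers: Cl trans; Cl cis (chiral).
One of these lacks any improper symmetry element and so occurs as an enantiomeric pair, giving 2 + 1 = 3 stereoisomers in total.

yes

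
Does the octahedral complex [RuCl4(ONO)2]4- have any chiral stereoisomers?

There are 2 geometric isomers: ONO trans; ONO cis.
Each arrangement has an internal mirror plane or centre of symmetry, so none is chiral.

no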